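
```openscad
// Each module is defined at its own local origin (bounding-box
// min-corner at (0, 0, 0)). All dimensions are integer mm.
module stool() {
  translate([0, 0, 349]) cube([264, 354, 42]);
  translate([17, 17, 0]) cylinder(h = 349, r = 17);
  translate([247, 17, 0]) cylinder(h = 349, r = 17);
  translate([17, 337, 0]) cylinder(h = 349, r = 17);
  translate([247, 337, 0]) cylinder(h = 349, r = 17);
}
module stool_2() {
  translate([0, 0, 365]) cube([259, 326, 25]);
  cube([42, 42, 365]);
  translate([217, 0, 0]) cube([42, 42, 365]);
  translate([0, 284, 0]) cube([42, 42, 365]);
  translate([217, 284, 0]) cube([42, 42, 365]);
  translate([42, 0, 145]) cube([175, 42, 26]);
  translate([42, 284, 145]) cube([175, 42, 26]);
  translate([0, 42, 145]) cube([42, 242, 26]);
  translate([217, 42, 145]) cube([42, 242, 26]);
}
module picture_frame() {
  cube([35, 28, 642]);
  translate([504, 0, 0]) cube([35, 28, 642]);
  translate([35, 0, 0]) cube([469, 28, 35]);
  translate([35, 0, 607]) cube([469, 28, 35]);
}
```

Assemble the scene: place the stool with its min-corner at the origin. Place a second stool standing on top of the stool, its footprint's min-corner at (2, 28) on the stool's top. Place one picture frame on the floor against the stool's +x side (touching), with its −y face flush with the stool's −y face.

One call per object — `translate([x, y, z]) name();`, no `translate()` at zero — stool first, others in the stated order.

stool();
translate([2, 28, 391]) stool_2();
translate([264, 0, 0]) picture_frame();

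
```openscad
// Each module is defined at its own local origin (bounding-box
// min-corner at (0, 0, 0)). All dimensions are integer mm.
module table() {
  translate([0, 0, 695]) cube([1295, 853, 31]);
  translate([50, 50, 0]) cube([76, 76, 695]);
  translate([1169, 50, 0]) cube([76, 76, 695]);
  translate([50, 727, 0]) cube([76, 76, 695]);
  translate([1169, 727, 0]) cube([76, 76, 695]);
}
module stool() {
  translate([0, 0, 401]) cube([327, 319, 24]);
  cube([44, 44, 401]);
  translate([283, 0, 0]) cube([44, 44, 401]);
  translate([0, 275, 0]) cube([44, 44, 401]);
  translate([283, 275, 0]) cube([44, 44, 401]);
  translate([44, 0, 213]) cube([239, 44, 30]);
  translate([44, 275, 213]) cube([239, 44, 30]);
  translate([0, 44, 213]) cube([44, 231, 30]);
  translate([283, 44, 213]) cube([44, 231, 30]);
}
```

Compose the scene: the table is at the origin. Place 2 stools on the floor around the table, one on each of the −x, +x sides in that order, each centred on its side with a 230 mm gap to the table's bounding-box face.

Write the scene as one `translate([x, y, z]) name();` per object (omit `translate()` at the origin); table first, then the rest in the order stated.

table();
translate([-557, 267, 0]) stool();
translate([1525, 267, 0]) stool();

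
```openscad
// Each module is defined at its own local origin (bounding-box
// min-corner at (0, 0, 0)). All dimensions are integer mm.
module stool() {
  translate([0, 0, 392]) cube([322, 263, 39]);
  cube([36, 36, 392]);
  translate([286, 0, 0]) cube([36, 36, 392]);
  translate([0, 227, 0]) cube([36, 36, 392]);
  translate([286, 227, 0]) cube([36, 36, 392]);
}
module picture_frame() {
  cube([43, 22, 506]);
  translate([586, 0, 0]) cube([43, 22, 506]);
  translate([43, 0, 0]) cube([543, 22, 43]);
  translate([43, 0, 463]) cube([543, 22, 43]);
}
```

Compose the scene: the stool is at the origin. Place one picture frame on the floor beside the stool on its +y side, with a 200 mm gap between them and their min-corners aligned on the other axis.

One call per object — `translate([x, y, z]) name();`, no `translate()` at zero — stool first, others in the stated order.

stool();
translate([0, 463, 0]) picture_frame();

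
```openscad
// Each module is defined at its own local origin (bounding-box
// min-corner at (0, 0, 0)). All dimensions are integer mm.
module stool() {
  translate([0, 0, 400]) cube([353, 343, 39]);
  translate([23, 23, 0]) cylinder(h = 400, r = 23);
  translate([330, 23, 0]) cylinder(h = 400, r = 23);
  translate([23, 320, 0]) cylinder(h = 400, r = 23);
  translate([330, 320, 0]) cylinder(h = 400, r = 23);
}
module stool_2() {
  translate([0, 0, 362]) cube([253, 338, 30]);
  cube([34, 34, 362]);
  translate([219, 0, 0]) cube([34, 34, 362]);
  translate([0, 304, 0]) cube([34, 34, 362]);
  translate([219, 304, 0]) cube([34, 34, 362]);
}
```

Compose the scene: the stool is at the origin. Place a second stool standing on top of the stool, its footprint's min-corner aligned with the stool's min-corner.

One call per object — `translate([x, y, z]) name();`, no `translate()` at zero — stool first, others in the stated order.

stool();
translate([0, 0, 439]) stool_2();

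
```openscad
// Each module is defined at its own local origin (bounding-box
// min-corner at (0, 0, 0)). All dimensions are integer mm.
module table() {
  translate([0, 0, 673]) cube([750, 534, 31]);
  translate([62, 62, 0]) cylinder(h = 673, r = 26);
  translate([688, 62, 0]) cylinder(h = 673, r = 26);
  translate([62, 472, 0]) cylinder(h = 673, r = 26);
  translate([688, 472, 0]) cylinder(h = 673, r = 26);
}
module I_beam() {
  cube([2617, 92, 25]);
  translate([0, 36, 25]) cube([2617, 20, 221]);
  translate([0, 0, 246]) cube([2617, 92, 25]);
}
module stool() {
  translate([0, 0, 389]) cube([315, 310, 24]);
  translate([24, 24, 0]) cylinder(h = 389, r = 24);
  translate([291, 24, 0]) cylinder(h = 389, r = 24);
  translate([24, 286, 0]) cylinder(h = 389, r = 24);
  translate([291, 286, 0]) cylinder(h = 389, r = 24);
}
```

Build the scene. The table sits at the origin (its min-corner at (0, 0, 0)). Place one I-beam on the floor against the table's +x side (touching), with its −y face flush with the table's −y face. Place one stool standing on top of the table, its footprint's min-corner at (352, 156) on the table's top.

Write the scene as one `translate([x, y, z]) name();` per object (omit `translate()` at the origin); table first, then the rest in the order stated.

table();
translate([750, 0, 0]) I_beam();
translate([352, 156, 704]) stool();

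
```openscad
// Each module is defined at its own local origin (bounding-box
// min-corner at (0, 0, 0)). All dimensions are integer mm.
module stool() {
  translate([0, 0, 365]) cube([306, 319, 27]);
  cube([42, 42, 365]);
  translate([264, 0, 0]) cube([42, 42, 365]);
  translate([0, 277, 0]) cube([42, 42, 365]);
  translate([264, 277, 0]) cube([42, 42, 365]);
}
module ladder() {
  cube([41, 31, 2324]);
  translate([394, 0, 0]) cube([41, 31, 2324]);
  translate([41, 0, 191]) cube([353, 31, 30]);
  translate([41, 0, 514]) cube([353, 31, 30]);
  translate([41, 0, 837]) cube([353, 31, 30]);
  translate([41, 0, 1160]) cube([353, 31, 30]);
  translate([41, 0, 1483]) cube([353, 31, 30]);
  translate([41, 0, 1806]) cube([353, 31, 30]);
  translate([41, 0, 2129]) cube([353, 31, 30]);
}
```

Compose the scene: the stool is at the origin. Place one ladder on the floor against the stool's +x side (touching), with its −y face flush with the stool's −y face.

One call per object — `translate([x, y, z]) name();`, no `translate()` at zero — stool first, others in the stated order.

stool();
translate([306, 0, 0]) ladder();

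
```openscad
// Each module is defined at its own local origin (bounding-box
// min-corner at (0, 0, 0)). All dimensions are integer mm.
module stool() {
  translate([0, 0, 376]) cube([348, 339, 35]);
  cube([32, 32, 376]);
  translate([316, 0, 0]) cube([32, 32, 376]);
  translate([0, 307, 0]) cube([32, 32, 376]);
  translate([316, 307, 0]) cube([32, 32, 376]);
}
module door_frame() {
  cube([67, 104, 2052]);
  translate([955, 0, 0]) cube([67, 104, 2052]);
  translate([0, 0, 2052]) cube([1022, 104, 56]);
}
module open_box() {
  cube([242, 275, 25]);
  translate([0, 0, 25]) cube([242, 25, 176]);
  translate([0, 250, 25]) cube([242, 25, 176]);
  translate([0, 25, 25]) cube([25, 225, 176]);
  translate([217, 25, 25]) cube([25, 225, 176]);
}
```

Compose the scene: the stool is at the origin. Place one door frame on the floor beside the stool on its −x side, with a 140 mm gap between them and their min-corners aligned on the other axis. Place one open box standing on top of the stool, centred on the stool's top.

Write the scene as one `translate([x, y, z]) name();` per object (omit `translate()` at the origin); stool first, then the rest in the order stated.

stool();
translate([-1162, 0, 0]) door_frame();
translate([53, 32, 411]) open_box();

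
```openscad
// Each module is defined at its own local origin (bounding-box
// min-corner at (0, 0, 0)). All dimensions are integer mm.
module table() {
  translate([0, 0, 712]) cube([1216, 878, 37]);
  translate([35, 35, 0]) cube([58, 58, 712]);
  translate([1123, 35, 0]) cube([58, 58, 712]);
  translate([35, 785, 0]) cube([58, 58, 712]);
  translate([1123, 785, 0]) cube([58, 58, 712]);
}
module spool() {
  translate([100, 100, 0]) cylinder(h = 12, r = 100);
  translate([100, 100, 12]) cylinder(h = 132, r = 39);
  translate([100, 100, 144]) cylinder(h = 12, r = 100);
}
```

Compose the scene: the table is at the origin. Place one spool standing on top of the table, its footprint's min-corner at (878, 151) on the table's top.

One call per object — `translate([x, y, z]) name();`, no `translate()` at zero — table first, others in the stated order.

table();
translate([878, 151, 749]) spool();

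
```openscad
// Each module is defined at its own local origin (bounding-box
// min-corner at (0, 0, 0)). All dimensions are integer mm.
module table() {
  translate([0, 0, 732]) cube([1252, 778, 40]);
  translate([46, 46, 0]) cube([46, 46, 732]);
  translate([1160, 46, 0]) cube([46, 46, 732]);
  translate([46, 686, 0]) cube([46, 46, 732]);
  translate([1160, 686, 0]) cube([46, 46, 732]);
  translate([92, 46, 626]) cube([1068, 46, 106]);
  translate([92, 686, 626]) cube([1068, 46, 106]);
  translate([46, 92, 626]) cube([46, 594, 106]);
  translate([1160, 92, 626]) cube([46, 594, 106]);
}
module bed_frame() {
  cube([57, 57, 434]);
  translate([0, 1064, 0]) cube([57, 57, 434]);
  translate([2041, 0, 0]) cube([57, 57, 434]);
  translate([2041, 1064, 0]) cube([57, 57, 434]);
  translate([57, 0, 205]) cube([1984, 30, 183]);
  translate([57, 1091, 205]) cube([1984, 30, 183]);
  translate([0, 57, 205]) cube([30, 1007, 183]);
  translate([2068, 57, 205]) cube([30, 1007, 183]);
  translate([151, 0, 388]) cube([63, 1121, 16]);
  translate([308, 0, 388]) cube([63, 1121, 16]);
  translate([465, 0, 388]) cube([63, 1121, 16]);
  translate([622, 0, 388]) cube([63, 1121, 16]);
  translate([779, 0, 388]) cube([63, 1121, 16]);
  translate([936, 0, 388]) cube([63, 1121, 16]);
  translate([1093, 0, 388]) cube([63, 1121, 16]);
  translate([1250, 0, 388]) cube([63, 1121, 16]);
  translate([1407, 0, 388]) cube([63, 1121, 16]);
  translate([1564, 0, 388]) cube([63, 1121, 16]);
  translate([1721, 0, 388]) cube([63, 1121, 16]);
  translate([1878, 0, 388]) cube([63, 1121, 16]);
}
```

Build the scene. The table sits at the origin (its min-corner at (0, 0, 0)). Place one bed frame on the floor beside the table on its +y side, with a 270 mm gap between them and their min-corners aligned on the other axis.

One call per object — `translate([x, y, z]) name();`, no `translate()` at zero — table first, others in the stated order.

table();
translate([0, 1048, 0]) bed_frame();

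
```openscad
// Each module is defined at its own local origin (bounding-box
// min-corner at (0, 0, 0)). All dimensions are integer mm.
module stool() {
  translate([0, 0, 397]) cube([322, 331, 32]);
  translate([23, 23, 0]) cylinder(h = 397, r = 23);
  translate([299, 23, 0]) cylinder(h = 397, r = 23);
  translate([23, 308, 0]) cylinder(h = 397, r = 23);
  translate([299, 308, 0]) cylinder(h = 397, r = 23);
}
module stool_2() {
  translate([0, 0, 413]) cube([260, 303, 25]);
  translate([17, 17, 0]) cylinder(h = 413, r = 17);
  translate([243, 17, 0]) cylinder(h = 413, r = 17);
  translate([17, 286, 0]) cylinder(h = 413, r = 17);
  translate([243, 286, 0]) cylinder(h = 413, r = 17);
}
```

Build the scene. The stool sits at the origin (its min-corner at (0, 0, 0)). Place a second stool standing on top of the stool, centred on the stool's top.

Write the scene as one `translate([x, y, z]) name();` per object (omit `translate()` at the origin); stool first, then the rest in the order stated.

stool();
translate([31, 14, 429]) stool_2();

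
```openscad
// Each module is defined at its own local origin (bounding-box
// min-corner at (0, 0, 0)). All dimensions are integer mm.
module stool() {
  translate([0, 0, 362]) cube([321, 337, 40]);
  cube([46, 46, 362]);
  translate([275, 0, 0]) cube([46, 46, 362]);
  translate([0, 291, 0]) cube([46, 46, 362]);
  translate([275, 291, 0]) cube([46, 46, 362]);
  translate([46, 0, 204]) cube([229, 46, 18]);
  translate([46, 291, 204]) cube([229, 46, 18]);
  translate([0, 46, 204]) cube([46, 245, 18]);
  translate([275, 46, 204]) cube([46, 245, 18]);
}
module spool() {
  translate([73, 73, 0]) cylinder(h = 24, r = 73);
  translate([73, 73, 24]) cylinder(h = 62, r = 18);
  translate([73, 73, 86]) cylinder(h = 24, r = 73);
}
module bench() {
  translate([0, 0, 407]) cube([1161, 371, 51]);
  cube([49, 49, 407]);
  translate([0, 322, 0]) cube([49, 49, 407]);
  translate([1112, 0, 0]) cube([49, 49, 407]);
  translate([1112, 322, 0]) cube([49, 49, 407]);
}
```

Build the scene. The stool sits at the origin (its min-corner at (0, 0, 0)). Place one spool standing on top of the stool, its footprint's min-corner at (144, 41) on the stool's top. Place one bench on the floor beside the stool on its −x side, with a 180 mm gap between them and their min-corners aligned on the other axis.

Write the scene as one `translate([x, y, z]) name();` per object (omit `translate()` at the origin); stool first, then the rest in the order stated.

stool();
translate([144, 41, 402]) spool();
translate([-1341, 0, 0]) bench();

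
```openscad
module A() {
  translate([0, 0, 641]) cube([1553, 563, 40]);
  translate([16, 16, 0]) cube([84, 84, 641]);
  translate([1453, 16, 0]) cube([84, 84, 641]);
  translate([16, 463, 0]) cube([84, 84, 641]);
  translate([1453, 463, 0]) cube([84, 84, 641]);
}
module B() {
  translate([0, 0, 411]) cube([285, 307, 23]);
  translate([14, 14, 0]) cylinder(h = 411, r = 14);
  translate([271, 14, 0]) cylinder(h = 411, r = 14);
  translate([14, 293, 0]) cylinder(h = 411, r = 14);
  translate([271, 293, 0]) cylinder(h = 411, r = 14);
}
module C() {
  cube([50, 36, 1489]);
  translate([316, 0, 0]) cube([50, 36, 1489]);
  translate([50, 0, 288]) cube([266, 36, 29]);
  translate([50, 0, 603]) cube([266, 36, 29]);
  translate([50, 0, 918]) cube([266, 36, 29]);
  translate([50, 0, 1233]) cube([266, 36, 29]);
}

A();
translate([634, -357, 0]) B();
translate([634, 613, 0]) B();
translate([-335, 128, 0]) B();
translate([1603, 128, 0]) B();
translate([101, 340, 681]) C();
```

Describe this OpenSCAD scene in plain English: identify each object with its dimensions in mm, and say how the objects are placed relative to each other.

A is a table: top 1553 mm (x) × 563 mm (y), 40 mm thick, upper face at z = 681 mm, on four 84×84 mm square legs, each inset 16 mm from the nearest pair of top edges, running from z = 0 to the bottom of the top.

B is a four-legged stool. The seat is 285×307 mm, 23 mm thick, top at z = 434 mm. It stands on four round legs, each 28 mm in diameter, from z = 0 to the seat underside, each leg's axis is inset half a diameter from the nearest pair of seat edges (so the leg's bounding box is flush with the corner).

C is a straight ladder. Two 50×36 mm vertical rails, 1489 mm tall, stand 366 mm apart (outside-to-outside) with their front faces coplanar on the −y side. 4 rungs, each 36 mm deep and 29 mm tall, span between the inner faces of the rails, front faces flush with the rails. The lowest rung's underside is at z = 288 mm and rungs are spaced 315 mm apart (underside to underside).

Four stools sit around the table at the −y, +y, −x, +x sides. The ladder is on top of the table.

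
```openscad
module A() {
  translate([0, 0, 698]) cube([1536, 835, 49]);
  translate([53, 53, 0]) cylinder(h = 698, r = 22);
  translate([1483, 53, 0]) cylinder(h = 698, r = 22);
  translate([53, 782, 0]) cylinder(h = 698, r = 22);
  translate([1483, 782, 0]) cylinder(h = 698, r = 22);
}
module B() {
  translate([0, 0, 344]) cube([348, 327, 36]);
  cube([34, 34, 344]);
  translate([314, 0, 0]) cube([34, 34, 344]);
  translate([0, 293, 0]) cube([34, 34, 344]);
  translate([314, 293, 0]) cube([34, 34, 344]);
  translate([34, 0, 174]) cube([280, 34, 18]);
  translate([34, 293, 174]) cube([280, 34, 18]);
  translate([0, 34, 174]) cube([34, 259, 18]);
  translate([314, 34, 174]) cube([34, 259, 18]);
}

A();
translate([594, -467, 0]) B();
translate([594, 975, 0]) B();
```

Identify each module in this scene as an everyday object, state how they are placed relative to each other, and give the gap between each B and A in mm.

A is a table. B is a stool. Two stools sit around the table at the −y, +y sides. The gap between each stool and the table is 140 mm.

Each stool's nearest face is 140 mm from the table's bounding box.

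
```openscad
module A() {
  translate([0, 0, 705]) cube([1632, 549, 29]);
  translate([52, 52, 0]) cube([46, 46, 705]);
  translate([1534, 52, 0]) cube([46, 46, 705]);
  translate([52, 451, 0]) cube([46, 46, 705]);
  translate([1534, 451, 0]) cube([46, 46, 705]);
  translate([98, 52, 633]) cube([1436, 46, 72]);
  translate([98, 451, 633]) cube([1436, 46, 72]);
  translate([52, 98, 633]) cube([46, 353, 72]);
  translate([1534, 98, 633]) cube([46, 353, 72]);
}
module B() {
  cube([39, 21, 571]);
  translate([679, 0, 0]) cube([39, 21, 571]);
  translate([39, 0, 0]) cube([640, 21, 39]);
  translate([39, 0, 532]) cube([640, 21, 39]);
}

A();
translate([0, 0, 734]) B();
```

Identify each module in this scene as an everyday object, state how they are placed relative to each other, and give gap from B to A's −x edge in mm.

The picture frame's min-x is at 0; the table's min-x is 0; gap = 0 mm.

A is a table. B is a picture frame. The picture frame is on top of the table. The gap from the picture frame to the table's −x edge is 0 mm.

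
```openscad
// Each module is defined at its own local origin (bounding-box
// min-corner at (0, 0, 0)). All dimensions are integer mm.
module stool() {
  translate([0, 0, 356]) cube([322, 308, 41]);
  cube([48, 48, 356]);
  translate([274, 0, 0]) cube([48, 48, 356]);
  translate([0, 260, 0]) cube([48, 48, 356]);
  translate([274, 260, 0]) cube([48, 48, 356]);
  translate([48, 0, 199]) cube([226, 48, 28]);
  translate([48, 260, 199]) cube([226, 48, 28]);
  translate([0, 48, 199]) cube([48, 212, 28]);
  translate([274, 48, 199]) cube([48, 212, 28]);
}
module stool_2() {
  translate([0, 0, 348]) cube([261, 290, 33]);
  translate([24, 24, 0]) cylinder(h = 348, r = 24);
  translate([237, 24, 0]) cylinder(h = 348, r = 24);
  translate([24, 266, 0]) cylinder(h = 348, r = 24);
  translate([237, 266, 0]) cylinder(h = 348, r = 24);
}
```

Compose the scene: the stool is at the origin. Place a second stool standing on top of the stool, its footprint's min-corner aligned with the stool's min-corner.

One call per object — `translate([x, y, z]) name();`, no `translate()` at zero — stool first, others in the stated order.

stool();
translate([0, 0, 397]) stool_2();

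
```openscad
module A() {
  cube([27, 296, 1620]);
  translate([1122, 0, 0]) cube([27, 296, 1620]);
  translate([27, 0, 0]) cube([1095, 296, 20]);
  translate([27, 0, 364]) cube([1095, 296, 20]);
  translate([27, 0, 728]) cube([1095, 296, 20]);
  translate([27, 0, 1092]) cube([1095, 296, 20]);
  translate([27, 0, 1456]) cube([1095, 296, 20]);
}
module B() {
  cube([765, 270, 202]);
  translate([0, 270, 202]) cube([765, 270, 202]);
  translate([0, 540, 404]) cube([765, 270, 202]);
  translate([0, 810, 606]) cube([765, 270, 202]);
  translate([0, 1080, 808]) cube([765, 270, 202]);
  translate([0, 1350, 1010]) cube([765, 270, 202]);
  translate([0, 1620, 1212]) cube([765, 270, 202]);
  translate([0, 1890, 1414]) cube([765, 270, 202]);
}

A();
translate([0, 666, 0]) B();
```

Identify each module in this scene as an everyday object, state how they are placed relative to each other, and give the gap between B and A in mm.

A is a bookshelf. B is a staircase. The staircase is on the floor beside the bookshelf on its +y side. The gap between the staircase and the bookshelf is 370 mm.

The staircase's nearest face is 370 mm from the bookshelf's +y face.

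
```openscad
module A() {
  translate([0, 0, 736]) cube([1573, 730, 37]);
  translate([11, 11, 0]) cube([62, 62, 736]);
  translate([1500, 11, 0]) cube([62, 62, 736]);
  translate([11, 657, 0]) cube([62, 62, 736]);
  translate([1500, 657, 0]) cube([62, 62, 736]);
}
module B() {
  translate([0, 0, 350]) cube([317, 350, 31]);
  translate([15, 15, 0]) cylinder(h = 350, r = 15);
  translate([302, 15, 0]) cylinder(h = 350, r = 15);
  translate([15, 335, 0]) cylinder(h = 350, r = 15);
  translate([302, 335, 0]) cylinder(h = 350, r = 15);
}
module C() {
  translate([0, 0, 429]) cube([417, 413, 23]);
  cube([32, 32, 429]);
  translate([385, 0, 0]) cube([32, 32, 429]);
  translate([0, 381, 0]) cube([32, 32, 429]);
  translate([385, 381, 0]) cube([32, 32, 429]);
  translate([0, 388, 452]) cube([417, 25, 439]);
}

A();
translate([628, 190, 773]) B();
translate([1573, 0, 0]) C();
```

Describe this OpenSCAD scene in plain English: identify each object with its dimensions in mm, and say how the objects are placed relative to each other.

A is a table: top 1573 mm (x) × 730 mm (y), 37 mm thick, upper face at z = 773 mm, on four 62×62 mm square legs, each inset 11 mm from the nearest pair of top edges, running from z = 0 to the bottom of the top.

B is a four-legged stool. The seat is a 317×350×31 mm slab whose top surface is at z = 381 mm; four round legs, each 30 mm in diameter, run from the floor (z = 0) to the underside of the seat, each leg's axis is inset half a diameter from the nearest pair of seat edges (so the leg's bounding box is flush with the corner).

C is a chair. The seat is a 417×413×23 mm slab with its top at z = 452 mm, on four 32×32 mm corner legs (flush with the seat edges, standing on z = 0). A flat backrest 25 mm thick, 439 mm tall, spans the full seat width and rises from the seat top along its +y edge, rear face flush with the rear of the seat.

The stool is on top of the table, centred. The chair is against the table's +x side, with their −y faces flush.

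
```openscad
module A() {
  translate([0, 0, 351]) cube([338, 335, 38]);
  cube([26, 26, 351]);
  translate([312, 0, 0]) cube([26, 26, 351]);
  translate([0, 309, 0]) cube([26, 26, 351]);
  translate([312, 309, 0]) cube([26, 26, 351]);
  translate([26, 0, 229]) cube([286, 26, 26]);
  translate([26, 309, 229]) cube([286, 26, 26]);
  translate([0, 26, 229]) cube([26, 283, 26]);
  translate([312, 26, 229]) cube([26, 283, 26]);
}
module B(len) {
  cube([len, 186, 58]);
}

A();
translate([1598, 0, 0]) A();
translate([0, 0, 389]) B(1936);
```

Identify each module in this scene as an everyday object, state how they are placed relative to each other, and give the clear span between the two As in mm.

Second stool starts at x = 1598; first ends at x = 338; clear span = 1598 − 338 = 1260 mm.

A is a stool. B is a beam. A beam spans the tops of two stools. The clear span between the two stools is 1260 mm.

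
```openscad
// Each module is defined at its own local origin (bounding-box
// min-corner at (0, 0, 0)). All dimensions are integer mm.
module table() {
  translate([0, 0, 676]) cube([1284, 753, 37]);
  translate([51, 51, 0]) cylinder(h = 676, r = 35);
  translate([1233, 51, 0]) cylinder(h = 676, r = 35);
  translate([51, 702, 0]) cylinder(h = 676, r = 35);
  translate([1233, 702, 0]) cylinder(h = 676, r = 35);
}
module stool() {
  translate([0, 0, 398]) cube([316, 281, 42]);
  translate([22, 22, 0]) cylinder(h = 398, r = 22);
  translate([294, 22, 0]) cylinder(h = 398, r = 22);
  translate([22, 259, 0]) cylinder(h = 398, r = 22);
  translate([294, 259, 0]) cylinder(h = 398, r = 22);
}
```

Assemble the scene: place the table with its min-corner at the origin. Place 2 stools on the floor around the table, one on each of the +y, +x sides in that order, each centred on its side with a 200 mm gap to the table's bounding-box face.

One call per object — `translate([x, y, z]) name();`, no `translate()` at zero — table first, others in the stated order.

table();
translate([484, 953, 0]) stool();
translate([1484, 236, 0]) stool();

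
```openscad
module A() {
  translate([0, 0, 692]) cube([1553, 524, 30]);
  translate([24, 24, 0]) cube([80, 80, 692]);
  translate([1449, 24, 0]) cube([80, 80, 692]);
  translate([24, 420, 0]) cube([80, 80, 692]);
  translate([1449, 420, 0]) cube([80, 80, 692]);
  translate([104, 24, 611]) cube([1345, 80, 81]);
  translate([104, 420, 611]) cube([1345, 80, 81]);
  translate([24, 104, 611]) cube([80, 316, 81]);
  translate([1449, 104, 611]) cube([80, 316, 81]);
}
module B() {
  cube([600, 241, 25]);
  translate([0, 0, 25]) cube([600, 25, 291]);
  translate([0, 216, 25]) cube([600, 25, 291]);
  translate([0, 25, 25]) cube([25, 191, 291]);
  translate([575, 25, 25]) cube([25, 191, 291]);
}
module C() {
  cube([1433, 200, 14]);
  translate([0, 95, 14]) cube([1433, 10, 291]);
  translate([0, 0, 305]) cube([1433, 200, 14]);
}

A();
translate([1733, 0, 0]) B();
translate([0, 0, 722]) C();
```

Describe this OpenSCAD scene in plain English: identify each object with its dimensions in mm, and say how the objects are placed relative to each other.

A is a table with a 1553×524 mm rectangular top, 30 mm thick, top surface at z = 722 mm, supported by four 80×80 mm square legs, each inset 24 mm from the nearest pair of top edges, running from the floor. Four apron rails, 80 mm thick and 81 mm tall, run between adjacent legs with their top edges flush with the underside of the top and their outer faces flush with the legs' outer faces.

B is an open storage box with external size 600×241×316 mm and wall thickness 25 mm (the base is also 25 mm thick). The base covers the whole footprint; the four walls stand on the base, with the y-facing walls full-width and the x-facing walls fitting between their inner faces.

C is an I-beam lying along x, 1433 mm long. Overall section height 319 mm. Two flanges 200 mm wide (y) and 14 mm thick, one on the floor and one at the top; a web 10 mm thick runs between them, centred on the flange width.

The open box is on the floor beside the table on its +x side. The I-beam is on top of the table.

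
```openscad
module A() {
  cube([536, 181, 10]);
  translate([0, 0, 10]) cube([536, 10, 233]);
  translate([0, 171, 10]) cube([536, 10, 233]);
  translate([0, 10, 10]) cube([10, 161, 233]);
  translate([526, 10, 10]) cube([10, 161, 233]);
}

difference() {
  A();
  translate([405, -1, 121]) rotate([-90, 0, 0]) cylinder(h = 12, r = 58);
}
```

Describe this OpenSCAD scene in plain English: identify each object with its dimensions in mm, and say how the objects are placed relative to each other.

A is an open storage box with external size 536×181×243 mm and wall thickness 10 mm (the base is also 10 mm thick). The base covers the whole footprint; the four walls stand on the base, with the y-facing walls full-width and the x-facing walls fitting between their inner faces.

The open box has a circular hole of radius 58 mm through its front wall, centred at (x = 405, z = 121).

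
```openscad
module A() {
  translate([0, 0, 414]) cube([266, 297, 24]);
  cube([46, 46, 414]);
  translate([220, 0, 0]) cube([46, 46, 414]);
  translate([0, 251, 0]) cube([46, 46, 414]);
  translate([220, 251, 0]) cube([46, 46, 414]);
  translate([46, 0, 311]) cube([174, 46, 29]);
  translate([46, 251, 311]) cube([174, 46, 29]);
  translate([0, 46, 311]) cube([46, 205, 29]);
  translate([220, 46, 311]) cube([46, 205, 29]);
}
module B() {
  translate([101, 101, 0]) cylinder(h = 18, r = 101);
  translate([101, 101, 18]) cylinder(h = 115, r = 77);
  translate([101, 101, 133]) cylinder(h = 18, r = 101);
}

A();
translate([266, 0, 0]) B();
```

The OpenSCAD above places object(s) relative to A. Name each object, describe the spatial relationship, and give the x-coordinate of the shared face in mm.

The stool's +x face and the spool's −x face are both at x = 266 mm.

A is a stool. B is a spool. The spool is against the stool's +x side, with their −y faces flush. The x-coordinate of the shared face is 266 mm.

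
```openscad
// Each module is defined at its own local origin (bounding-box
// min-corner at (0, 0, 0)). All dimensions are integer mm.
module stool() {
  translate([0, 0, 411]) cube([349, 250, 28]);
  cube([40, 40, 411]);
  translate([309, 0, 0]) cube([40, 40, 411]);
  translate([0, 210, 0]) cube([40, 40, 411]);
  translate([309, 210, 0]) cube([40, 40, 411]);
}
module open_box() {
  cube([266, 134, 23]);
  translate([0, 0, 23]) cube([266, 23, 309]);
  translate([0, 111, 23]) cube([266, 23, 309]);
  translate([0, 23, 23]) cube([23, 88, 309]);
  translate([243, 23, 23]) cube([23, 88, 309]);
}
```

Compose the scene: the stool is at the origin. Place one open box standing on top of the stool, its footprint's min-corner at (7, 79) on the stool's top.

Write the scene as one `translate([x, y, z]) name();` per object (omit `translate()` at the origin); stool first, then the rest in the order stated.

stool();
translate([7, 79, 439]) open_box();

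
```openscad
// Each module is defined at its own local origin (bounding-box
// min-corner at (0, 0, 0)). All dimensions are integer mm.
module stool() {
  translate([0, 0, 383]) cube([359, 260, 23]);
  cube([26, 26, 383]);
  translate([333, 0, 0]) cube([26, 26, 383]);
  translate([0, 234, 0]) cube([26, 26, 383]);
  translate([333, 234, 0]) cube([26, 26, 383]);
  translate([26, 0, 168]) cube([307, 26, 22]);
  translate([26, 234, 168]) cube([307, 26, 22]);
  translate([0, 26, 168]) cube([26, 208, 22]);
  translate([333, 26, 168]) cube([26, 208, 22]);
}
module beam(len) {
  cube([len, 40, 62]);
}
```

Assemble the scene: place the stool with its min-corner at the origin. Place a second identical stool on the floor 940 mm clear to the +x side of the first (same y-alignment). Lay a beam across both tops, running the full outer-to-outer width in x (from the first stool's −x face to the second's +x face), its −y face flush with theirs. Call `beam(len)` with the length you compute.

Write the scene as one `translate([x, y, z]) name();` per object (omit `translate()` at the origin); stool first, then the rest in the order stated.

stool();
translate([1299, 0, 0]) stool();
translate([0, 0, 406]) beam(1658);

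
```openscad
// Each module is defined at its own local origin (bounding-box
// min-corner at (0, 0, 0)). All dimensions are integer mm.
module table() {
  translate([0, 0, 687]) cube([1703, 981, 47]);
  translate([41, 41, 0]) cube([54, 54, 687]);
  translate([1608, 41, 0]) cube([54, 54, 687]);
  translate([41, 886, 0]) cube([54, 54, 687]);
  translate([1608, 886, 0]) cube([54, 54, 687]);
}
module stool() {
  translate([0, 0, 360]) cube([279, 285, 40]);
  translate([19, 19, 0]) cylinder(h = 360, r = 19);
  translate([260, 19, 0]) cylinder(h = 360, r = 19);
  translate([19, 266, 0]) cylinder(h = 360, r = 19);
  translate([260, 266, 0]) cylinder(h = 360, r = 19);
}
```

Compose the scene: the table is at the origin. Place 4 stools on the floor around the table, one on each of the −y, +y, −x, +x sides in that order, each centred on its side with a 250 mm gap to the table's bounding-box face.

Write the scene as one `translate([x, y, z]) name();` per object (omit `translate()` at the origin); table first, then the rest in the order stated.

table();
translate([712, -535, 0]) stool();
translate([712, 1231, 0]) stool();
translate([-529, 348, 0]) stool();
translate([1953, 348, 0]) stool();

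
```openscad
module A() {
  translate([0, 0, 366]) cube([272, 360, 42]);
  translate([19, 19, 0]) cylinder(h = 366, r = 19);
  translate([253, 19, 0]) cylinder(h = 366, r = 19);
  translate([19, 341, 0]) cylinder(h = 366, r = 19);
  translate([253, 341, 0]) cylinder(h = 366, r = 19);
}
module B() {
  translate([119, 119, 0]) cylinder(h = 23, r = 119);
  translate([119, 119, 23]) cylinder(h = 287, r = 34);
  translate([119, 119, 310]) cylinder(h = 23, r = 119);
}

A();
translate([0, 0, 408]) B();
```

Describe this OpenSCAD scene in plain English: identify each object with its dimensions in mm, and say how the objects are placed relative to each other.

A is a simple wooden stool: a rectangular seat 272 mm (x) by 360 mm (y), 42 mm thick, top face at z = 408 mm, on four round legs, each 38 mm in diameter. The legs rest on z = 0, each leg's axis is inset half a diameter from the nearest pair of seat edges (so the leg's bounding box is flush with the corner).

B is a spool: two coaxial disc flanges of radius 119 mm and thickness 23 mm, joined by a core cylinder of radius 34 mm and height 287 mm. The lower flange rests on z = 0 and the three cylinders share a vertical axis.

The spool is on top of the stool.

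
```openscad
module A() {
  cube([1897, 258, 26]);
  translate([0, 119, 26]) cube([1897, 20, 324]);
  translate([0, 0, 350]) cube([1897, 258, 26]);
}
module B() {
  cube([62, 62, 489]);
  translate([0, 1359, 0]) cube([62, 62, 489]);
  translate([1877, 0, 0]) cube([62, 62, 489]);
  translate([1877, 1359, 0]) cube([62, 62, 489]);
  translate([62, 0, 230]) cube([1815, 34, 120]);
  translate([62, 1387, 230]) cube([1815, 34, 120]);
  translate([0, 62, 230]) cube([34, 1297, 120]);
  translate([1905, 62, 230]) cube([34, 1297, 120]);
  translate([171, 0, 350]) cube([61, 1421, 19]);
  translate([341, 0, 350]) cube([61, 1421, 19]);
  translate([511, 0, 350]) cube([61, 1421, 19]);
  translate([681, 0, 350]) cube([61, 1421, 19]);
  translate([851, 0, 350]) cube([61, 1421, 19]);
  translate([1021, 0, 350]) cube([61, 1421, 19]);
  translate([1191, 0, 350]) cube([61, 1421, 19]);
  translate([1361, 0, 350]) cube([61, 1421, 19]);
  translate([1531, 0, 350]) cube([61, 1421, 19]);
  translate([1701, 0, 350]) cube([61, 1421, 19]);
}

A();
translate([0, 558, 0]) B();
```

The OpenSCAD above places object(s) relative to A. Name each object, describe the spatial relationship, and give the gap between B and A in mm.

A is an I-beam. B is a bed frame. The bed frame is on the floor beside the I-beam on its +y side. The gap between the bed frame and the I-beam is 300 mm.

The bed frame's nearest face is 300 mm from the I-beam's +y face.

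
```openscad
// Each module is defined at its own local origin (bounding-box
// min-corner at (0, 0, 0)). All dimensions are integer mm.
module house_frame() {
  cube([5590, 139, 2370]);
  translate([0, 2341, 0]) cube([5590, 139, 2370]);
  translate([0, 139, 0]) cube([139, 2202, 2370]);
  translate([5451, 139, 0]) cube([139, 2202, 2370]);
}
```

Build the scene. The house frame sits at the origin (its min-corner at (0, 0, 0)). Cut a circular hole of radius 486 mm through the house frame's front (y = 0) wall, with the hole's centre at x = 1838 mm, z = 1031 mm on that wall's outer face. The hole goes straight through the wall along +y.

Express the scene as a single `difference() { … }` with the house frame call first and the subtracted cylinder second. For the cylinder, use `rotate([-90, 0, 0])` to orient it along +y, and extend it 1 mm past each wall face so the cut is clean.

difference() {
  house_frame();
  translate([1838, -1, 1031]) rotate([-90, 0, 0]) cylinder(h = 141, r = 486);
}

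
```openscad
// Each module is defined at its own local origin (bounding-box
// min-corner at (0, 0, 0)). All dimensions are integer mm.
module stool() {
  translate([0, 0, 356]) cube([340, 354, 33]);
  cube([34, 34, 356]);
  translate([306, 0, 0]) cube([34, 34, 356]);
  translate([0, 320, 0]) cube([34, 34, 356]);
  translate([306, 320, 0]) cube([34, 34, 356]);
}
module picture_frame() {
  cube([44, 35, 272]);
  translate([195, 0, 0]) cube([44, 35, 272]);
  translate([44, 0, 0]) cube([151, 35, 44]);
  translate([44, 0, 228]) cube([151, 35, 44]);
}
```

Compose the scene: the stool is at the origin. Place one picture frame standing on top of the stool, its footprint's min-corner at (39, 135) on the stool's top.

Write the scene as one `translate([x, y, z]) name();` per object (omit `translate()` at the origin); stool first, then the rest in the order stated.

stool();
translate([39, 135, 389]) picture_frame();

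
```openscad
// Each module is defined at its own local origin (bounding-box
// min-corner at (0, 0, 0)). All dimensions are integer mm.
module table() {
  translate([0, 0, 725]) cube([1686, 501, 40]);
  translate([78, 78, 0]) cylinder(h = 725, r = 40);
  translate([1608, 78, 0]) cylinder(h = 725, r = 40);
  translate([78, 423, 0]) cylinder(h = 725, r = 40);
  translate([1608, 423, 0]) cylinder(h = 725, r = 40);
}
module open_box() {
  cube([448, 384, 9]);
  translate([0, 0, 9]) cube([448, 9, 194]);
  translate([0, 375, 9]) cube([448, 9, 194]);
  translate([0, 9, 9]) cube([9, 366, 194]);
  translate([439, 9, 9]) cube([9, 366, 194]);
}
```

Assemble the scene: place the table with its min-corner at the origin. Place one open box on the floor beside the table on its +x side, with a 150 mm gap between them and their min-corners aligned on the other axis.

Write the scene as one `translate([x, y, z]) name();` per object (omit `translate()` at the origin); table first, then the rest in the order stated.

table();
translate([1836, 0, 0]) open_box();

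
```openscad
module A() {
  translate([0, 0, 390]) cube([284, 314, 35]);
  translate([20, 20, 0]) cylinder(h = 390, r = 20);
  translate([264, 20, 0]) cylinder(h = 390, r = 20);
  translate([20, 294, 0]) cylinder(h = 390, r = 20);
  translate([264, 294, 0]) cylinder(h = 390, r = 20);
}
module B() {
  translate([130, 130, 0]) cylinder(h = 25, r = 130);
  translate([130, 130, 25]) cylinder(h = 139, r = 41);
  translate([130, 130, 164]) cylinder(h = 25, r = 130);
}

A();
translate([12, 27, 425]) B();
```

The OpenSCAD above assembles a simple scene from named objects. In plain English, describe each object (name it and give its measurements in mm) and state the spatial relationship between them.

A is a four-legged stool. The seat is a 284×314×35 mm slab whose top surface is at z = 425 mm; four round legs, each 40 mm in diameter, run from the floor (z = 0) to the underside of the seat, each leg's axis is inset half a diameter from the nearest pair of seat edges (so the leg's bounding box is flush with the corner).

B is a spool: two coaxial disc flanges of radius 130 mm and thickness 25 mm, joined by a core cylinder of radius 41 mm and height 139 mm. The lower flange rests on z = 0 and the three cylinders share a vertical axis.

The spool is on top of the stool, centred.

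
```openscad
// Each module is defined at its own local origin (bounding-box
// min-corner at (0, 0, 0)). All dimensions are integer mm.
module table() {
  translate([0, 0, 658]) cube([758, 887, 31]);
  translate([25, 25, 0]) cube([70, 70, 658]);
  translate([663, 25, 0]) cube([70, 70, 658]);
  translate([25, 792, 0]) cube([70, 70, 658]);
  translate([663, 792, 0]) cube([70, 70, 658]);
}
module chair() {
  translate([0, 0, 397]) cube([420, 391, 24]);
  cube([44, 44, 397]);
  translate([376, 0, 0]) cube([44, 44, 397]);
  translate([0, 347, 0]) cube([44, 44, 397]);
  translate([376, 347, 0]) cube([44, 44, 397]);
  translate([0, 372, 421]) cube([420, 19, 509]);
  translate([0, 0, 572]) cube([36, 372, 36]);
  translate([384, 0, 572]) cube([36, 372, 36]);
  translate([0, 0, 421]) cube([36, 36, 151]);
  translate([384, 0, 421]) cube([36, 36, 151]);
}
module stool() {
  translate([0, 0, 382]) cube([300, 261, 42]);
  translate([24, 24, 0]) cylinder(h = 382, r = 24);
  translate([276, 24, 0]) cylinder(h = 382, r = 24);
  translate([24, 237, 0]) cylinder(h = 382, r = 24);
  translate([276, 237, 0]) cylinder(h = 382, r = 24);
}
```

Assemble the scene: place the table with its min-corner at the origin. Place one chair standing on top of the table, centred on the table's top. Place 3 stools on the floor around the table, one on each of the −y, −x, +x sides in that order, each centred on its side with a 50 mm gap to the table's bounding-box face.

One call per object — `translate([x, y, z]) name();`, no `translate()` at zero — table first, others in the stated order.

table();
translate([169, 248, 689]) chair();
translate([229, -311, 0]) stool();
translate([-350, 313, 0]) stool();
translate([808, 313, 0]) stool();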